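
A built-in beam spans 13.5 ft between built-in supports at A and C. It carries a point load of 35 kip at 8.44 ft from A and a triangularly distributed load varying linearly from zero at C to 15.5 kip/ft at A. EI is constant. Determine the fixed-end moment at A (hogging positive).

M_A = 182.7 kip·ft

Take the two fixed-end moments M_A, M_C as redundants; the released structure is the simple span AC.
End rotations of the released simple span under the applied load (×1/EI):
  at A: point load 35 at a = 8.44: Pab(L + b)/(6LEI) = 342.5/EI
  at C: point load 35 at a = 8.44: Pab(L + a)/(6LEI) = 404.9/EI
  at A: triangular load, peak 15.5: w₀L³/(45EI) = 847.5/EI
  at C: triangular load, peak 15.5: 7w₀L³/(360EI) = 741.5/EI
  θ_A0 = 1190/EI,  θ_C0 = 1146/EI
Flexibility coefficients: a unit moment at one end gives L/(3EI) there and L/(6EI) at the far end, so f₁₁ = f₂₂ = 4.5/EI and f₁₂ = f₂₁ = 2.25/EI.
Compatibility — zero rotation at each built-in end:
  4.5 M_A + 2.25 M_C = 1190
  2.25 M_A + 4.5 M_C = 1146
Solving the pair gives M_A = 182.7 kip·ft and M_C = 163.4 kip·ft (hogging).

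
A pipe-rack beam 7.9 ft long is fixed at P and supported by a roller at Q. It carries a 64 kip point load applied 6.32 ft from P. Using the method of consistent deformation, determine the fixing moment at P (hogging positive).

Choose R_Q as the redundant. The primary structure is the cantilever fixed at P.
Primary-structure tip deflection at Q by superposition:
  point load 64 at a = 6.32: Pa²(3L − a)/(6EI) = 7405/EI
Tip deflection under a unit load at Q: L³/(3EI) = 164.3/EI.
Compatibility at Q: δ_0 − R_Q·δ_{QQ} = 0, so R_Q = 7405/164.3 = 45.06 kip.
Moment equilibrium about P: M_P = Σ(load moments about P) − R_Q·L = 404.5 − 45.06×7.9 = 48.54 kip·ft.

M_P = 48.54 kip·ft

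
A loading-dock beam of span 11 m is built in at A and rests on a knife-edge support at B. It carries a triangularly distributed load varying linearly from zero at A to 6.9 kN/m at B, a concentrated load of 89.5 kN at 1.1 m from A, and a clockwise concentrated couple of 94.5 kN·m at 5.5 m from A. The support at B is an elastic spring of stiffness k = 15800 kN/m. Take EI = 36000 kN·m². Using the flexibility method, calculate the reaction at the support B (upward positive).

R_B = 31.67 kN

Choose R_B as the redundant. The primary structure is the cantilever fixed at A.
Downward deflection at the released point B due to the loads:
  triangular load, peak 6.9 at the free end: 11w₀L⁴/(120EI) = 9260/EI
  point load 89.5 at a = 1.1: Pa²(3L − a)/(6EI) = 575.8/EI
  clockwise couple 94.5 at a = 5.5: M₀a(2L − a)/(2EI) = 4288/EI
  δ_0 = 14124/EI
Flexibility coefficient — unit upward force at B: δ_{BB} = L³/(3EI) = 443.7/EI.
With EI = 36000 kN·m²: δ_0 = 0.39234 m and δ_{BB} = 0.012324 m/kN.
Compatibility — the spring shortens by R_B/k under the reaction it provides: δ_0 − R_B·δ_{BB} = R_B/k. With 1/k = 0.000063 m/kN, R_B = δ_0 / (δ_{BB} + 1/k) = 0.39234 / (0.012324 + 0.000063) = 31.67 kN.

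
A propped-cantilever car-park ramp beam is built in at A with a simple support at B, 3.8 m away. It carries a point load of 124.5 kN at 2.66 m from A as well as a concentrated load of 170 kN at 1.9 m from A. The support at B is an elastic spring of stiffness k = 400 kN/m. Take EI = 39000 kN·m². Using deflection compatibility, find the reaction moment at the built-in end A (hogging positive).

M_A = 580.2 kN·m

Release the roller at B. Primary structure: cantilever fixed at A.
Free-end deflection of the primary structure under the applied loading (downward +):
  point load 124.5 at a = 2.66: Pa²(3L − a)/(6EI) = 1283/EI
  point load 170 at a = 1.9: Pa²(3L − a)/(6EI) = 971.7/EI
  δ_0 = 2255/EI
Flexibility coefficient — unit upward force at B: δ_{BB} = L³/(3EI) = 18.29/EI.
With EI = 39000 kN·m²: δ_0 = 0.057818 m and δ_{BB} = 0.000469 m/kN.
Compatibility — the spring shortens by R_B/k under the reaction it provides: δ_0 − R_B·δ_{BB} = R_B/k. With 1/k = 0.0025 m/kN, R_B = δ_0 / (δ_{BB} + 1/k) = 0.057818 / (0.000469 + 0.0025) = 19.47 kN.
Moment equilibrium about A: M_A = Σ(load moments about A) − R_B·L = 654.2 − 19.47×3.8 = 580.2 kN·m.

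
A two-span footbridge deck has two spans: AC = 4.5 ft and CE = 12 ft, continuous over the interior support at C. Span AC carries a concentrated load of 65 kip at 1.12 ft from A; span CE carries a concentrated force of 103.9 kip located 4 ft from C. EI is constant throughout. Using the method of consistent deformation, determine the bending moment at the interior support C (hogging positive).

M_C = 177.2 kip·ft

Insert a hinge at C; M_C is the redundant, and each span becomes simply supported.
Discontinuity in slope at C on the released structure — sum the simple-span end rotations:
  span AC: point load 65 at a = 1.12: Pab(L + a)/(6LEI) = 51.22/EI
  span CE: point load 103.9 at a = 4: Pab(L + b)/(6LEI) = 923.6/EI
  relative rotation θ_0 = (51.22 + 923.6)/EI = 974.8/EI
A unit hogging moment at C produces rotation L₁/(3EI) + L₂/(3EI) = 5.5/EI.
Compatibility: M_C·(L₁+L₂)/(3EI) = θ_0, giving M_C = 177.2 kip·ft (hogging).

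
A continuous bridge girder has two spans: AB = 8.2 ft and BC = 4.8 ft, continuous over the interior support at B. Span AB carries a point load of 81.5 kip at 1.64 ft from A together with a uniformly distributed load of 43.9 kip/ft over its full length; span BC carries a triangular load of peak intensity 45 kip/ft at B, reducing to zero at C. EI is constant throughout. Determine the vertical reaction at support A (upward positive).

Release continuity at B by inserting a hinge; the redundant is the internal moment M_B. The primary structure is two simply-supported spans AB and BC.
End slopes at the hinge B, treating each span as simply supported:
  span AB: point load 81.5 at a = 1.64: Pab(L + a)/(6LEI) = 175.4/EI
  span AB: UDL 43.9: wL³/(24EI) = 1009/EI
  span BC: triangular load, peak 45: w₀L³/(45EI) = 110.6/EI
  relative rotation θ_0 = (1184 + 110.6)/EI = 1294/EI
A unit hogging moment at B produces rotation L₁/(3EI) + L₂/(3EI) = 4.333/EI.
Slope continuity at B: θ_0 = M_B·4.333/EI, so M_B = 1294/4.333 = 298.7 kip·ft (hogging).
Span AB, ΣM about A with M_B applied at B: R_B^{AB}·8.2 = 1610 + 298.7, so R_B^{AB} = 232.7 kip and R_A = 441.5 − 232.7 = 208.8 kip.

R_A = 208.8 kip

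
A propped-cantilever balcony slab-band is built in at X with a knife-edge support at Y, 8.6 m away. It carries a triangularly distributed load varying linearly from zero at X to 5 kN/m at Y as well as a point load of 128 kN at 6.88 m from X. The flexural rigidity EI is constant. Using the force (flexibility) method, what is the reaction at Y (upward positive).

Take the reaction at Y as the redundant and release it; the primary structure is a cantilever fixed at X.
Free-end deflection of the primary structure under the applied loading (downward +):
  triangular load, peak 5 at the free end: 11w₀L⁴/(120EI) = 2507/EI
  point load 128 at a = 6.88: Pa²(3L − a)/(6EI) = 19105/EI
  δ_0 = 21613/EI
Flexibility coefficient — unit upward force at Y: δ_{YY} = L³/(3EI) = 212/EI.
The prop prevents deflection at Y: R_Y = δ_0/δ_{YY} = 21613/212 = 101.9 kN.

R_Y = 101.9 kN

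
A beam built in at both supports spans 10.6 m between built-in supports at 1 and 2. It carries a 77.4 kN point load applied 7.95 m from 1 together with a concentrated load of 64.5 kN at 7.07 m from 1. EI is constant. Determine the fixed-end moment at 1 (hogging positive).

M_1 = 89.03 kN·m

Take the two fixed-end moments M_1, M_2 as redundants; the released structure is the simple span 12.
Simple-span end rotations at 1 and 2 under the given loads:
  at 1: point load 77.4 at a = 7.95: Pab(L + b)/(6LEI) = 339.7/EI
  at 2: point load 77.4 at a = 7.95: Pab(L + a)/(6LEI) = 475.6/EI
  at 1: point load 64.5 at a = 7.07: Pab(L + b)/(6LEI) = 357.6/EI
  at 2: point load 64.5 at a = 7.07: Pab(L + a)/(6LEI) = 447.2/EI
  θ_10 = 697.3/EI,  θ_20 = 922.8/EI
Flexibility coefficients: a unit moment at one end gives L/(3EI) there and L/(6EI) at the far end, so f₁₁ = f₂₂ = 3.533/EI and f₁₂ = f₂₁ = 1.767/EI.
Compatibility — zero rotation at each built-in end:
  3.533 M_1 + 1.767 M_2 = 697.3
  1.767 M_1 + 3.533 M_2 = 922.8
Solving the pair gives M_1 = 89.03 kN·m and M_2 = 216.7 kN·m (hogging).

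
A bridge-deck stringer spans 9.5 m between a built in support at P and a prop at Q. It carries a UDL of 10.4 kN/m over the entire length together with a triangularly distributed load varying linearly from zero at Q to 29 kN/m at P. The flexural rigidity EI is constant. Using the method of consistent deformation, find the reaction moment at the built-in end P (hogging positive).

Take the reaction at Q as the redundant and release it; the primary structure is a cantilever fixed at P.
Downward deflection at the released point Q due to the loads:
  UDL 10.4: wL⁴/(8EI) = 10589/EI
  triangular load, peak 29 at the fixed end: w₀L⁴/(30EI) = 7874/EI
  δ_0 = 18462/EI
Tip deflection under a unit load at Q: L³/(3EI) = 285.8/EI.
Compatibility at Q: δ_0 − R_Q·δ_{QQ} = 0, so R_Q = 18462/285.8 = 64.6 kN.
Moment equilibrium about P: M_P = Σ(load moments about P) − R_Q·L = 905.5 − 64.6×9.5 = 291.8 kN·m.

M_P = 291.8 kN·m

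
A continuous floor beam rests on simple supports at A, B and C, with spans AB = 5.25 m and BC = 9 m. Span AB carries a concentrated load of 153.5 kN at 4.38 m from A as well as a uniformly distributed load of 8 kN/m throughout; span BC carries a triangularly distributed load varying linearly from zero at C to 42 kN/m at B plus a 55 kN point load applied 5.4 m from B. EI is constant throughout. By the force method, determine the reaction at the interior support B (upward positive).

R_B = 370.5 kN

Release continuity at B by inserting a hinge; the redundant is the internal moment M_B. The primary structure is two simply-supported spans AB and BC.
Rotations at B on the released spans (each span's end-slope, ×1/EI):
  span AB: point load 153.5 at a = 4.38: Pab(L + a)/(6LEI) = 178.8/EI
  span AB: UDL 8: wL³/(24EI) = 48.23/EI
  span BC: triangular load, peak 42: w₀L³/(45EI) = 680.4/EI
  span BC: point load 55 at a = 5.4: Pab(L + b)/(6LEI) = 249.5/EI
  relative rotation θ_0 = (227.1 + 929.9)/EI = 1157/EI
A unit hogging moment at B produces rotation L₁/(3EI) + L₂/(3EI) = 4.75/EI.
Slope continuity at B: θ_0 = M_B·4.75/EI, so M_B = 1157/4.75 = 243.6 kN·m (hogging).
Span AB, ΣM about A with M_B applied at B: R_B^{AB}·5.25 = 782.6 + 243.6, so R_B^{AB} = 195.5 kN and R_A = 195.5 − 195.5 = 0.04376 kN.
Span BC, ΣM about C: R_B^{BC}·9 = 1332 + 243.6, so R_B^{BC} = 175.1 kN and R_C = 244 − 175.1 = 68.94 kN.
R_B = 195.5 + 175.1 = 370.5 kN.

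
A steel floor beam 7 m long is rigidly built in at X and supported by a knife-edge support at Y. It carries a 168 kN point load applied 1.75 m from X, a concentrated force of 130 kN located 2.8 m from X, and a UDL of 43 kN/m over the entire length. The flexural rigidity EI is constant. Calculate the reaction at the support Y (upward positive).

R_Y = 154.4 kN

Remove the prop at Y; the released (primary) structure is a cantilever built in at X.
Deflection at Y on the released cantilever, summing each load's contribution:
  point load 168 at a = 1.75: Pa²(3L − a)/(6EI) = 1651/EI
  point load 130 at a = 2.8: Pa²(3L − a)/(6EI) = 3092/EI
  UDL 43: wL⁴/(8EI) = 12905/EI
  δ_0 = 17648/EI
Tip deflection under a unit load at Y: L³/(3EI) = 114.3/EI.
Compatibility at Y: δ_0 − R_Y·δ_{YY} = 0, so R_Y = 17648/114.3 = 154.4 kN.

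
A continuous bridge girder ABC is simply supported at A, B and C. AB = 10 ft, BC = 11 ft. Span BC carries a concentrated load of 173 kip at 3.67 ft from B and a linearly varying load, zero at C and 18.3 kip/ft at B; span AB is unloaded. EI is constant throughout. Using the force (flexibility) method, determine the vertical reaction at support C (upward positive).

R_C = 67.45 kip

Take M_B as the redundant. Released structure: two simple spans AB and BC with a hinge at B.
Discontinuity in slope at B on the released structure — sum the simple-span end rotations:
  span BC: point load 173 at a = 3.67: Pab(L + b)/(6LEI) = 1293/EI
  span BC: triangular load, peak 18.3: w₀L³/(45EI) = 541.3/EI
  relative rotation θ_0 = (0 + 1834)/EI = 1834/EI
A unit hogging moment at B produces rotation L₁/(3EI) + L₂/(3EI) = 7/EI.
Slope continuity at B: θ_0 = M_B·7/EI, so M_B = 1834/7 = 262 kip·ft (hogging).
Span BC, ΣM about C: R_B^{BC}·11 = 2006 + 262, so R_B^{BC} = 206.2 kip and R_C = 273.6 − 206.2 = 67.45 kip.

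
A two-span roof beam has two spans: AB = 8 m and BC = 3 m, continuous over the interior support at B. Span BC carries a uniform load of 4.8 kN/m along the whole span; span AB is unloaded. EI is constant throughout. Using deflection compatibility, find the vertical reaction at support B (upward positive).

Release continuity at B by inserting a hinge; the redundant is the internal moment M_B. The primary structure is two simply-supported spans AB and BC.
Discontinuity in slope at B on the released structure — sum the simple-span end rotations:
  span BC: UDL 4.8: wL³/(24EI) = 5.4/EI
  relative rotation θ_0 = (0 + 5.4)/EI = 5.4/EI
A unit hogging moment at B produces rotation L₁/(3EI) + L₂/(3EI) = 3.667/EI.
Compatibility: M_B·(L₁+L₂)/(3EI) = θ_0, giving M_B = 1.473 kN·m (hogging).
Span AB, ΣM about A with M_B applied at B: R_B^{AB}·8 = 0 + 1.473, so R_B^{AB} = 0.1841 kN and R_A = 0 − 0.1841 = -0.1841 kN.
Span BC, ΣM about C: R_B^{BC}·3 = 21.6 + 1.473, so R_B^{BC} = 7.691 kN and R_C = 14.4 − 7.691 = 6.709 kN.
R_B = 0.1841 + 7.691 = 7.875 kN.

R_B = 7.875 kN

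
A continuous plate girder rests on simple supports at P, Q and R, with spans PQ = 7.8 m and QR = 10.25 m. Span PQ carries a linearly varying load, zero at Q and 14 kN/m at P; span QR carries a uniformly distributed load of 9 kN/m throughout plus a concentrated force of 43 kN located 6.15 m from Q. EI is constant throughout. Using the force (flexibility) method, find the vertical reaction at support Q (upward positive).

R_Q = 111 kN

Insert a hinge at Q; M_Q is the redundant, and each span becomes simply supported.
Rotations at Q on the released spans (each span's end-slope, ×1/EI):
  span PQ: triangular load, peak 14: 7w₀L³/(360EI) = 129.2/EI
  span QR: UDL 9: wL³/(24EI) = 403.8/EI
  span QR: point load 43 at a = 6.15: Pab(L + b)/(6LEI) = 253/EI
  relative rotation θ_0 = (129.2 + 656.8)/EI = 786/EI
A unit hogging moment at Q produces rotation L₁/(3EI) + L₂/(3EI) = 6.017/EI.
Compatibility: M_Q·(L₁+L₂)/(3EI) = θ_0, giving M_Q = 130.6 kN·m (hogging).
Span PQ, ΣM about P with M_Q applied at Q: R_Q^{PQ}·7.8 = 142 + 130.6, so R_Q^{PQ} = 34.95 kN and R_P = 54.6 − 34.95 = 19.65 kN.
Span QR, ΣM about R: R_Q^{QR}·10.25 = 649.1 + 130.6, so R_Q^{QR} = 76.07 kN and R_R = 135.2 − 76.07 = 59.18 kN.
R_Q = 34.95 + 76.07 = 111 kN.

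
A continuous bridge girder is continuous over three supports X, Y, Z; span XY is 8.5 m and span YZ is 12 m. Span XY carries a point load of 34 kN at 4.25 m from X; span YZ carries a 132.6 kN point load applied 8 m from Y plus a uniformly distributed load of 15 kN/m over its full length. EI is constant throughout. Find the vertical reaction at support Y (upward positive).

Release continuity at Y by inserting a hinge; the redundant is the internal moment M_Y. The primary structure is two simply-supported spans XY and YZ.
End slopes at the hinge Y, treating each span as simply supported:
  span XY: point load 34 at a = 4.25: Pab(L + a)/(6LEI) = 153.5/EI
  span YZ: point load 132.6 at a = 8: Pab(L + b)/(6LEI) = 942.9/EI
  span YZ: UDL 15: wL³/(24EI) = 1080/EI
  relative rotation θ_0 = (153.5 + 2023)/EI = 2176/EI
A unit hogging moment at Y produces rotation L₁/(3EI) + L₂/(3EI) = 6.833/EI.
Slope continuity at Y: θ_0 = M_Y·6.833/EI, so M_Y = 2176/6.833 = 318.5 kN·m (hogging).
Span XY, ΣM about X with M_Y applied at Y: R_Y^{XY}·8.5 = 144.5 + 318.5, so R_Y^{XY} = 54.47 kN and R_X = 34 − 54.47 = -20.47 kN.
Span YZ, ΣM about Z: R_Y^{YZ}·12 = 1610 + 318.5, so R_Y^{YZ} = 160.7 kN and R_Z = 312.6 − 160.7 = 151.9 kN.
R_Y = 54.47 + 160.7 = 215.2 kN.

R_Y = 215.2 kN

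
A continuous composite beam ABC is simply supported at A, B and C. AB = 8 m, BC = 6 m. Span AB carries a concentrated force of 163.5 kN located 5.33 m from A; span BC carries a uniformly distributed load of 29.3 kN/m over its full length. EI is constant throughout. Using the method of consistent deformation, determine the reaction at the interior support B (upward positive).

Release continuity at B by inserting a hinge; the redundant is the internal moment M_B. The primary structure is two simply-supported spans AB and BC.
End slopes at the hinge B, treating each span as simply supported:
  span AB: point load 163.5 at a = 5.33: Pab(L + a)/(6LEI) = 646.2/EI
  span BC: UDL 29.3: wL³/(24EI) = 263.7/EI
  relative rotation θ_0 = (646.2 + 263.7)/EI = 909.9/EI
A unit hogging moment at B produces rotation L₁/(3EI) + L₂/(3EI) = 4.667/EI.
Slope continuity at B: θ_0 = M_B·4.667/EI, so M_B = 909.9/4.667 = 195 kN·m (hogging).
Span AB, ΣM about A with M_B applied at B: R_B^{AB}·8 = 871.5 + 195, so R_B^{AB} = 133.3 kN and R_A = 163.5 − 133.3 = 30.2 kN.
Span BC, ΣM about C: R_B^{BC}·6 = 527.4 + 195, so R_B^{BC} = 120.4 kN and R_C = 175.8 − 120.4 = 55.4 kN.
R_B = 133.3 + 120.4 = 253.7 kN.

R_B = 253.7 kN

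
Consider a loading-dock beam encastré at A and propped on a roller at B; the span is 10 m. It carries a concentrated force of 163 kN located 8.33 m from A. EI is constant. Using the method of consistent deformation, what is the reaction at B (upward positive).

Take the reaction at B as the redundant and release it; the primary structure is a cantilever fixed at A.
Deflection at B on the released cantilever, summing each load's contribution:
  point load 163 at a = 8.33: Pa²(3L − a)/(6EI) = 40849/EI
Flexibility coefficient — unit upward force at B: δ_{BB} = L³/(3EI) = 333.3/EI.
The prop prevents deflection at B: R_B = δ_0/δ_{BB} = 40849/333.3 = 122.5 kN.

R_B = 122.5 kN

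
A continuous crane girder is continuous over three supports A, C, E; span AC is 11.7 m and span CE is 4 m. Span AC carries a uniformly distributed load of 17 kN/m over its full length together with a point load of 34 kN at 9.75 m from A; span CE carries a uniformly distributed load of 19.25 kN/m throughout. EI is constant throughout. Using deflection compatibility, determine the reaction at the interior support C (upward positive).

Release continuity at C by inserting a hinge; the redundant is the internal moment M_C. The primary structure is two simply-supported spans AC and CE.
Rotations at C on the released spans (each span's end-slope, ×1/EI):
  span AC: UDL 17: wL³/(24EI) = 1134/EI
  span AC: point load 34 at a = 9.75: Pab(L + a)/(6LEI) = 197.5/EI
  span CE: UDL 19.25: wL³/(24EI) = 51.33/EI
  relative rotation θ_0 = (1332 + 51.33)/EI = 1383/EI
A unit hogging moment at C produces rotation L₁/(3EI) + L₂/(3EI) = 5.233/EI.
Compatibility: M_C·(L₁+L₂)/(3EI) = θ_0, giving M_C = 264.3 kN·m (hogging).
Span AC, ΣM about A with M_C applied at C: R_C^{AC}·11.7 = 1495 + 264.3, so R_C^{AC} = 150.4 kN and R_A = 232.9 − 150.4 = 82.52 kN.
Span CE, ΣM about E: R_C^{CE}·4 = 154 + 264.3, so R_C^{CE} = 104.6 kN and R_E = 77 − 104.6 = -27.58 kN.
R_C = 150.4 + 104.6 = 255 kN.

R_C = 255 kN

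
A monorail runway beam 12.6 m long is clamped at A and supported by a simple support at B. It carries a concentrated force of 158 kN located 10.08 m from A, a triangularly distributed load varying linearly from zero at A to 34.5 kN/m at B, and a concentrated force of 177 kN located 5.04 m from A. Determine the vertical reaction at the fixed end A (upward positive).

R_A = 284.8 kN

Release the roller at B. Primary structure: cantilever fixed at A.
Free-end deflection of the primary structure under the applied loading (downward +):
  point load 158 at a = 10.08: Pa²(3L − a)/(6EI) = 74169/EI
  triangular load, peak 34.5 at the free end: 11w₀L⁴/(120EI) = 79710/EI
  point load 177 at a = 5.04: Pa²(3L − a)/(6EI) = 24549/EI
  δ_0 = 178427/EI
Tip deflection under a unit load at B: L³/(3EI) = 666.8/EI.
Compatibility at B: δ_0 − R_B·δ_{BB} = 0, so R_B = 178427/666.8 = 267.6 kN.
Vertical equilibrium: R_A = ΣP − R_B = 552.4 − 267.6 = 284.8 kN.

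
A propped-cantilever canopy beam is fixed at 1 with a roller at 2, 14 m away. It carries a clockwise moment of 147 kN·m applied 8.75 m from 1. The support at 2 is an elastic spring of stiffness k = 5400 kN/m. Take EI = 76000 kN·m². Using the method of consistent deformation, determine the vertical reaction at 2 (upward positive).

Take the reaction at 2 as the redundant and release it; the primary structure is a cantilever fixed at 1.
Primary-structure tip deflection at 2 by superposition:
  clockwise couple 147 at a = 8.75: M₀a(2L − a)/(2EI) = 12380/EI
Tip deflection under a unit load at 2: L³/(3EI) = 914.7/EI.
With EI = 76000 kN·m²: δ_0 = 0.1629 m and δ_{22} = 0.012035 m/kN.
Compatibility — the spring shortens by R_2/k under the reaction it provides: δ_0 − R_2·δ_{22} = R_2/k. With 1/k = 0.000185 m/kN, R_2 = δ_0 / (δ_{22} + 1/k) = 0.1629 / (0.012035 + 0.000185) = 13.33 kN.

R_2 = 13.33 kN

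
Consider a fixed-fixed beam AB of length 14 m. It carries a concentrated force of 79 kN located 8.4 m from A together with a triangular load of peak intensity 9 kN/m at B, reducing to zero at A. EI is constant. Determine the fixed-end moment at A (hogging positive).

Take the two fixed-end moments M_A, M_B as redundants; the released structure is the simple span AB.
On the primary (simply-supported) span, the end slopes from the loading are:
  at A: point load 79 at a = 8.4: Pab(L + b)/(6LEI) = 867.1/EI
  at B: point load 79 at a = 8.4: Pab(L + a)/(6LEI) = 991/EI
  at A: triangular load, peak 9: 7w₀L³/(360EI) = 480.2/EI
  at B: triangular load, peak 9: w₀L³/(45EI) = 548.8/EI
  θ_A0 = 1347/EI,  θ_B0 = 1540/EI
Flexibility coefficients: a unit moment at one end gives L/(3EI) there and L/(6EI) at the far end, so f₁₁ = f₂₂ = 4.667/EI and f₁₂ = f₂₁ = 2.333/EI.
Compatibility — zero rotation at each built-in end:
  4.667 M_A + 2.333 M_B = 1347
  2.333 M_A + 4.667 M_B = 1540
Solving the pair gives M_A = 165 kN·m and M_B = 247.5 kN·m (hogging).

M_A = 165 kN·m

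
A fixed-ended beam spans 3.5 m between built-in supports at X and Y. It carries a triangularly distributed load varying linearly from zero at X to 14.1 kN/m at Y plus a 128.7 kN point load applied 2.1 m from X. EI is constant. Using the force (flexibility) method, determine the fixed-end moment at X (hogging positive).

M_X = 49 kN·m

Take the two fixed-end moments M_X, M_Y as redundants; the released structure is the simple span XY.
On the primary (simply-supported) span, the end slopes from the loading are:
  at X: triangular load, peak 14.1: 7w₀L³/(360EI) = 11.75/EI
  at Y: triangular load, peak 14.1: w₀L³/(45EI) = 13.43/EI
  at X: point load 128.7 at a = 2.1: Pab(L + b)/(6LEI) = 88.29/EI
  at Y: point load 128.7 at a = 2.1: Pab(L + a)/(6LEI) = 100.9/EI
  θ_X0 = 100/EI,  θ_Y0 = 114.3/EI
Flexibility coefficients: a unit moment at one end gives L/(3EI) there and L/(6EI) at the far end, so f₁₁ = f₂₂ = 1.167/EI and f₁₂ = f₂₁ = 0.5833/EI.
Compatibility — zero rotation at each built-in end:
  1.167 M_X + 0.5833 M_Y = 100
  0.5833 M_X + 1.167 M_Y = 114.3
Solving the pair gives M_X = 49 kN·m and M_Y = 73.5 kN·m (hogging).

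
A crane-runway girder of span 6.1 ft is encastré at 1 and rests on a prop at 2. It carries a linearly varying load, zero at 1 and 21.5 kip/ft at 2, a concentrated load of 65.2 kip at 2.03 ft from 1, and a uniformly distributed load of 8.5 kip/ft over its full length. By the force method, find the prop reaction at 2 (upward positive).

R_2 = 65.14 kip

Release the roller at 2. Primary structure: cantilever fixed at 1.
Deflection at 2 on the released cantilever, summing each load's contribution:
  triangular load, peak 21.5 at the free end: 11w₀L⁴/(120EI) = 2729/EI
  point load 65.2 at a = 2.03: Pa²(3L − a)/(6EI) = 728.6/EI
  UDL 8.5: wL⁴/(8EI) = 1471/EI
  δ_0 = 4928/EI
Flexibility coefficient — unit upward force at 2: δ_{22} = L³/(3EI) = 75.66/EI.
Compatibility at 2: δ_0 − R_2·δ_{22} = 0, so R_2 = 4928/75.66 = 65.14 kip.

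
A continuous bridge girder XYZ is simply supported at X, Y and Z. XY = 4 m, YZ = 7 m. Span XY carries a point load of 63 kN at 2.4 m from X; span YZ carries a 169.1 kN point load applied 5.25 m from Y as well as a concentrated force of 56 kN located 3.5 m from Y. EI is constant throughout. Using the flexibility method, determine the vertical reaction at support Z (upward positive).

R_Z = 133 kN

Insert a hinge at Y; M_Y is the redundant, and each span becomes simply supported.
Rotations at Y on the released spans (each span's end-slope, ×1/EI):
  span XY: point load 63 at a = 2.4: Pab(L + a)/(6LEI) = 64.51/EI
  span YZ: point load 169.1 at a = 5.25: Pab(L + b)/(6LEI) = 323.7/EI
  span YZ: point load 56 at a = 3.5: Pab(L + b)/(6LEI) = 171.5/EI
  relative rotation θ_0 = (64.51 + 495.2)/EI = 559.7/EI
A unit hogging moment at Y produces rotation L₁/(3EI) + L₂/(3EI) = 3.667/EI.
Compatibility: M_Y·(L₁+L₂)/(3EI) = θ_0, giving M_Y = 152.6 kN·m (hogging).
Span YZ, ΣM about Z: R_Y^{YZ}·7 = 491.9 + 152.6, so R_Y^{YZ} = 92.08 kN and R_Z = 225.1 − 92.08 = 133 kN.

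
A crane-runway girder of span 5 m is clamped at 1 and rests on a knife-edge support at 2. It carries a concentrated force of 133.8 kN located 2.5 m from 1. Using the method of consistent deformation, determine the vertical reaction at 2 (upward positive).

Remove the prop at 2; the released (primary) structure is a cantilever built in at 1.
Downward deflection at the released point 2 due to the loads:
  point load 133.8 at a = 2.5: Pa²(3L − a)/(6EI) = 1742/EI
Tip deflection under a unit load at 2: L³/(3EI) = 41.67/EI.
Compatibility at 2: δ_0 − R_2·δ_{22} = 0, so R_2 = 1742/41.67 = 41.81 kN.

R_2 = 41.81 kN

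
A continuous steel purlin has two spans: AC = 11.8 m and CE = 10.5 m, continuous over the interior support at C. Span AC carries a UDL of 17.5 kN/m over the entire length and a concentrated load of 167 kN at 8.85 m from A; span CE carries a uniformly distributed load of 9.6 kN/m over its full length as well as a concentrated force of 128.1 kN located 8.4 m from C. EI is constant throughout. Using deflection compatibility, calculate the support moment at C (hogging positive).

M_C = 455.3 kN·m

Release continuity at C by inserting a hinge; the redundant is the internal moment M_C. The primary structure is two simply-supported spans AC and CE.
Discontinuity in slope at C on the released structure — sum the simple-span end rotations:
  span AC: UDL 17.5: wL³/(24EI) = 1198/EI
  span AC: point load 167 at a = 8.85: Pab(L + a)/(6LEI) = 1272/EI
  span CE: UDL 9.6: wL³/(24EI) = 463.1/EI
  span CE: point load 128.1 at a = 8.4: Pab(L + b)/(6LEI) = 451.9/EI
  relative rotation θ_0 = (2470 + 915)/EI = 3385/EI
A unit hogging moment at C produces rotation L₁/(3EI) + L₂/(3EI) = 7.433/EI.
Compatibility: M_C·(L₁+L₂)/(3EI) = θ_0, giving M_C = 455.3 kN·m (hogging).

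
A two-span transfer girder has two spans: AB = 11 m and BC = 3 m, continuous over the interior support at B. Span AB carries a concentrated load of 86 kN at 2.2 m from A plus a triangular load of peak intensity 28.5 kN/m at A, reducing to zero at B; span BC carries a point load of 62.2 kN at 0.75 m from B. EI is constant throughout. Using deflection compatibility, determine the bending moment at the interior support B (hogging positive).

Take M_B as the redundant. Released structure: two simple spans AB and BC with a hinge at B.
Rotations at B on the released spans (each span's end-slope, ×1/EI):
  span AB: point load 86 at a = 2.2: Pab(L + a)/(6LEI) = 333/EI
  span AB: triangular load, peak 28.5: 7w₀L³/(360EI) = 737.6/EI
  span BC: point load 62.2 at a = 0.75: Pab(L + b)/(6LEI) = 30.61/EI
  relative rotation θ_0 = (1071 + 30.61)/EI = 1101/EI
A unit hogging moment at B produces rotation L₁/(3EI) + L₂/(3EI) = 4.667/EI.
Compatibility: M_B·(L₁+L₂)/(3EI) = θ_0, giving M_B = 236 kN·m (hogging).

M_B = 236 kN·m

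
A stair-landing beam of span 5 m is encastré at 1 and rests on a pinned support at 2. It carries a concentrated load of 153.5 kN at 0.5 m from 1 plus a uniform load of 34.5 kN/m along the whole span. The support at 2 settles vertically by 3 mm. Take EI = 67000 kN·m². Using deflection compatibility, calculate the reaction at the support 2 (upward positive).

R_2 = 62.09 kN

Take the reaction at 2 as the redundant and release it; the primary structure is a cantilever fixed at 1.
Downward deflection at the released point 2 due to the loads:
  point load 153.5 at a = 0.5: Pa²(3L − a)/(6EI) = 92.74/EI
  UDL 34.5: wL⁴/(8EI) = 2695/EI
  δ_0 = 2788/EI
Tip deflection under a unit load at 2: L³/(3EI) = 41.67/EI.
With EI = 67000 kN·m²: δ_0 = 0.041613 m and δ_{22} = 0.000622 m/kN.
Compatibility — the beam at 2 must follow the support down by 0.003 m: δ_0 − R_2·δ_{22} = 0.003, so R_2 = (0.041613 − 0.003)/0.000622 = 62.09 kN.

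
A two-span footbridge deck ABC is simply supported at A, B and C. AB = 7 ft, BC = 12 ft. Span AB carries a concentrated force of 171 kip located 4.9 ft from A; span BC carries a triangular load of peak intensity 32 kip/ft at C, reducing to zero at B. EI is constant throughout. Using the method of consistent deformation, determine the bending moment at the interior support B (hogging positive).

Insert a hinge at B; M_B is the redundant, and each span becomes simply supported.
End slopes at the hinge B, treating each span as simply supported:
  span AB: point load 171 at a = 4.9: Pab(L + a)/(6LEI) = 498.6/EI
  span BC: triangular load, peak 32: 7w₀L³/(360EI) = 1075/EI
  relative rotation θ_0 = (498.6 + 1075)/EI = 1574/EI
A unit hogging moment at B produces rotation L₁/(3EI) + L₂/(3EI) = 6.333/EI.
Slope continuity at B: θ_0 = M_B·6.333/EI, so M_B = 1574/6.333 = 248.5 kip·ft (hogging).

M_B = 248.5 kip·ft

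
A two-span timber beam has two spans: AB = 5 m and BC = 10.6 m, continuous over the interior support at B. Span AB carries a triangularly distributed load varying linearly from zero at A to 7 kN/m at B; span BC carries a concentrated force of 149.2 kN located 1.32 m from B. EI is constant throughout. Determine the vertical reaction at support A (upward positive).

Insert a hinge at B; M_B is the redundant, and each span becomes simply supported.
Discontinuity in slope at B on the released structure — sum the simple-span end rotations:
  span AB: triangular load, peak 7: w₀L³/(45EI) = 19.44/EI
  span BC: point load 149.2 at a = 1.32: Pab(L + b)/(6LEI) = 571.3/EI
  relative rotation θ_0 = (19.44 + 571.3)/EI = 590.7/EI
A unit hogging moment at B produces rotation L₁/(3EI) + L₂/(3EI) = 5.2/EI.
Slope continuity at B: θ_0 = M_B·5.2/EI, so M_B = 590.7/5.2 = 113.6 kN·m (hogging).
Span AB, ΣM about A with M_B applied at B: R_B^{AB}·5 = 58.33 + 113.6, so R_B^{AB} = 34.39 kN and R_A = 17.5 − 34.39 = -16.89 kN.

R_A = -16.89 kN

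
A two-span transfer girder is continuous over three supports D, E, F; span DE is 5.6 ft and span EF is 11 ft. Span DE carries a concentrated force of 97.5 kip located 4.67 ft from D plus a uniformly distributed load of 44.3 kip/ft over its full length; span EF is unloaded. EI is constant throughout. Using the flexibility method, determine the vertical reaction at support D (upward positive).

Insert a hinge at E; M_E is the redundant, and each span becomes simply supported.
Rotations at E on the released spans (each span's end-slope, ×1/EI):
  span DE: point load 97.5 at a = 4.67: Pab(L + a)/(6LEI) = 129.4/EI
  span DE: UDL 44.3: wL³/(24EI) = 324.2/EI
  relative rotation θ_0 = (453.6 + 0)/EI = 453.6/EI
A unit hogging moment at E produces rotation L₁/(3EI) + L₂/(3EI) = 5.533/EI.
Slope continuity at E: θ_0 = M_E·5.533/EI, so M_E = 453.6/5.533 = 81.97 kip·ft (hogging).
Span DE, ΣM about D with M_E applied at E: R_E^{DE}·5.6 = 1150 + 81.97, so R_E^{DE} = 220 kip and R_D = 345.6 − 220 = 125.6 kip.

R_D = 125.6 kip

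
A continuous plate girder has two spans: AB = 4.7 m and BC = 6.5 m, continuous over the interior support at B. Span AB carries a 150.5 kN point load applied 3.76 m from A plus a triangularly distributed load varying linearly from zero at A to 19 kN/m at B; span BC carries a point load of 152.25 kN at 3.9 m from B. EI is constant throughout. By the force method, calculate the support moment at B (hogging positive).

M_B = 151 kN·m

Insert a hinge at B; M_B is the redundant, and each span becomes simply supported.
End slopes at the hinge B, treating each span as simply supported:
  span AB: point load 150.5 at a = 3.76: Pab(L + a)/(6LEI) = 159.6/EI
  span AB: triangular load, peak 19: w₀L³/(45EI) = 43.84/EI
  span BC: point load 152.25 at a = 3.9: Pab(L + b)/(6LEI) = 360.2/EI
  relative rotation θ_0 = (203.4 + 360.2)/EI = 563.6/EI
A unit hogging moment at B produces rotation L₁/(3EI) + L₂/(3EI) = 3.733/EI.
Slope continuity at B: θ_0 = M_B·3.733/EI, so M_B = 563.6/3.733 = 151 kN·m (hogging).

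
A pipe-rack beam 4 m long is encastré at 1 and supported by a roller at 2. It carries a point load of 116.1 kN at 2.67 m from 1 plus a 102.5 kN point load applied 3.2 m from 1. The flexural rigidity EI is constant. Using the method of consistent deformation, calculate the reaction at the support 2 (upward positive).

Release the roller at 2. Primary structure: cantilever fixed at 1.
Primary-structure tip deflection at 2 by superposition:
  point load 116.1 at a = 2.67: Pa²(3L − a)/(6EI) = 1287/EI
  point load 102.5 at a = 3.2: Pa²(3L − a)/(6EI) = 1539/EI
  δ_0 = 2826/EI
Tip deflection under a unit load at 2: L³/(3EI) = 21.33/EI.
The prop prevents deflection at 2: R_2 = δ_0/δ_{22} = 2826/21.33 = 132.5 kN.

R_2 = 132.5 kN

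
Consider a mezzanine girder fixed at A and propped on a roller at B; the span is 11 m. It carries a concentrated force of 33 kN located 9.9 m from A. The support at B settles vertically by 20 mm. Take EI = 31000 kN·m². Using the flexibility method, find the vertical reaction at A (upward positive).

R_A = 6.331 kN

Remove the prop at B; the released (primary) structure is a cantilever built in at A.
Free-end deflection of the primary structure under the applied loading (downward +):
  point load 33 at a = 9.9: Pa²(3L − a)/(6EI) = 12452/EI
Tip deflection under a unit load at B: L³/(3EI) = 443.7/EI.
With EI = 31000 kN·m²: δ_0 = 0.40168 m and δ_{BB} = 0.014312 m/kN.
Compatibility — the beam at B must follow the support down by 0.02 m: δ_0 − R_B·δ_{BB} = 0.02, so R_B = (0.40168 − 0.02)/0.014312 = 26.67 kN.
Vertical equilibrium: R_A = ΣP − R_B = 33 − 26.67 = 6.331 kN.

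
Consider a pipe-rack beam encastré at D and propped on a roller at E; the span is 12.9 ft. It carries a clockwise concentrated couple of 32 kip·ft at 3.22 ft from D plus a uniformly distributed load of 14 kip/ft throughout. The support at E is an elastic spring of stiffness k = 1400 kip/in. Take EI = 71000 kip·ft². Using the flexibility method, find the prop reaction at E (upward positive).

Remove the prop at E; the released (primary) structure is a cantilever built in at D.
Deflection at E on the released cantilever, summing each load's contribution:
  clockwise couple 32 at a = 3.22: M₀a(2L − a)/(2EI) = 1163/EI
  UDL 14: wL⁴/(8EI) = 48462/EI
  δ_0 = 49625/EI
Tip deflection under a unit load at E: L³/(3EI) = 715.6/EI.
With EI = 71000 kip·ft²: δ_0 = 0.69894 ft and δ_{EE} = 0.010078 ft/kip.
Compatibility — the spring shortens by R_E/k under the reaction it provides: δ_0 − R_E·δ_{EE} = R_E/k. With 1/k = 1/(1400×12) ft/kip = 0.00006 ft/kip, R_E = δ_0 / (δ_{EE} + 1/k) = 0.69894 / (0.010078 + 0.00006) = 68.94 kip.

R_E = 68.94 kip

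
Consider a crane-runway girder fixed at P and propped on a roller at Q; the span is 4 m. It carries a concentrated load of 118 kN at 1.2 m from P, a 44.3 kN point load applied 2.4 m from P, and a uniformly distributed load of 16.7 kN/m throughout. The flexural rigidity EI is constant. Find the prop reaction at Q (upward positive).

Choose R_Q as the redundant. The primary structure is the cantilever fixed at P.
Free-end deflection of the primary structure under the applied loading (downward +):
  point load 118 at a = 1.2: Pa²(3L − a)/(6EI) = 305.9/EI
  point load 44.3 at a = 2.4: Pa²(3L − a)/(6EI) = 408.3/EI
  UDL 16.7: wL⁴/(8EI) = 534.4/EI
  δ_0 = 1249/EI
Tip deflection under a unit load at Q: L³/(3EI) = 21.33/EI.
The prop prevents deflection at Q: R_Q = δ_0/δ_{QQ} = 1249/21.33 = 58.52 kN.

R_Q = 58.52 kN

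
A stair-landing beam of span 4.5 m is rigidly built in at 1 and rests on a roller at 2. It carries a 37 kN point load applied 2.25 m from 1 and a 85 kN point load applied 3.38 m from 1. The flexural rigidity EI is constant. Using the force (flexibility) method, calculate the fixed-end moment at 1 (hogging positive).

Choose R_2 as the redundant. The primary structure is the cantilever fixed at 1.
Downward deflection at the released point 2 due to the loads:
  point load 37 at a = 2.25: Pa²(3L − a)/(6EI) = 351.2/EI
  point load 85 at a = 3.38: Pa²(3L − a)/(6EI) = 1638/EI
  δ_0 = 1989/EI
Flexibility coefficient — unit upward force at 2: δ_{22} = L³/(3EI) = 30.38/EI.
The prop prevents deflection at 2: R_2 = δ_0/δ_{22} = 1989/30.38 = 65.48 kN.
Moment equilibrium about 1: M_1 = Σ(load moments about 1) − R_2·L = 370.6 − 65.48×4.5 = 75.87 kN·m.

M_1 = 75.87 kN·m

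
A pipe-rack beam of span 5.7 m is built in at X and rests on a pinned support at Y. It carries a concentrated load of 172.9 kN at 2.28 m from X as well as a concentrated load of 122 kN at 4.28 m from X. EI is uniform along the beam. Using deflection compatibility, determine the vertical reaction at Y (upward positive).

R_Y = 113.3 kN

Choose R_Y as the redundant. The primary structure is the cantilever fixed at X.
Deflection at Y on the released cantilever, summing each load's contribution:
  point load 172.9 at a = 2.28: Pa²(3L − a)/(6EI) = 2220/EI
  point load 122 at a = 4.28: Pa²(3L − a)/(6EI) = 4775/EI
  δ_0 = 6995/EI
Flexibility coefficient — unit upward force at Y: δ_{YY} = L³/(3EI) = 61.73/EI.
The prop prevents deflection at Y: R_Y = δ_0/δ_{YY} = 6995/61.73 = 113.3 kN.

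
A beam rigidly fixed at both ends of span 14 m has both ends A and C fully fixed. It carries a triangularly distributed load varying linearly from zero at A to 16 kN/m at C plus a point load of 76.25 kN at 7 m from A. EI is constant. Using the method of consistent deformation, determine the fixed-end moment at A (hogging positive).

M_A = 238 kN·m

Take the two fixed-end moments M_A, M_C as redundants; the released structure is the simple span AC.
Simple-span end rotations at A and C under the given loads:
  at A: triangular load, peak 16: 7w₀L³/(360EI) = 853.7/EI
  at C: triangular load, peak 16: w₀L³/(45EI) = 975.6/EI
  at A: point load 76.25 at a = 7: Pab(L + b)/(6LEI) = 934.1/EI
  at C: point load 76.25 at a = 7: Pab(L + a)/(6LEI) = 934.1/EI
  θ_A0 = 1788/EI,  θ_C0 = 1910/EI
Flexibility coefficients: a unit moment at one end gives L/(3EI) there and L/(6EI) at the far end, so f₁₁ = f₂₂ = 4.667/EI and f₁₂ = f₂₁ = 2.333/EI.
Compatibility — zero rotation at each built-in end:
  4.667 M_A + 2.333 M_C = 1788
  2.333 M_A + 4.667 M_C = 1910
Solving the pair gives M_A = 238 kN·m and M_C = 290.2 kN·m (hogging).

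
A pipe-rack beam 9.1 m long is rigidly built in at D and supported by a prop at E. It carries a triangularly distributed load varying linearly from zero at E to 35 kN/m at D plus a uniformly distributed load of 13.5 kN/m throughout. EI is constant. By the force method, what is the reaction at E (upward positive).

R_E = 77.92 kN

Take the reaction at E as the redundant and release it; the primary structure is a cantilever fixed at D.
Downward deflection at the released point E due to the loads:
  triangular load, peak 35 at the fixed end: w₀L⁴/(30EI) = 8000/EI
  UDL 13.5: wL⁴/(8EI) = 11572/EI
  δ_0 = 19572/EI
Tip deflection under a unit load at E: L³/(3EI) = 251.2/EI.
Compatibility at E: δ_0 − R_E·δ_{EE} = 0, so R_E = 19572/251.2 = 77.92 kN.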